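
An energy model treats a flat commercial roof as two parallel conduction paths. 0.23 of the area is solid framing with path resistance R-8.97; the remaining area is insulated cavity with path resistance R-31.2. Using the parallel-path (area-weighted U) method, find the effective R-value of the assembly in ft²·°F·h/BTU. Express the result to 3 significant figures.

U_eff = 0.77/31.2 + 0.23/8.97 = 0.02468 + 0.02564 = 0.05032
R_eff = 1/U_eff = 19.87 ft²·°F·h/BTU

19.9 ft²·°F·h/BTU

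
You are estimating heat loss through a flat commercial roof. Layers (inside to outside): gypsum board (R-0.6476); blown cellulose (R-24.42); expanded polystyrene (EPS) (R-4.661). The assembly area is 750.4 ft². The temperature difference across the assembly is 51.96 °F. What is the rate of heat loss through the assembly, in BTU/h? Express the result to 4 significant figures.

R_total = 0.6476 + 24.42 + 4.661 = 29.729 ft²·°F·h/BTU
Q = A·ΔT/R = 750.4 × 51.96 / 29.729 = 1311.6 BTU/h

1312 BTU/h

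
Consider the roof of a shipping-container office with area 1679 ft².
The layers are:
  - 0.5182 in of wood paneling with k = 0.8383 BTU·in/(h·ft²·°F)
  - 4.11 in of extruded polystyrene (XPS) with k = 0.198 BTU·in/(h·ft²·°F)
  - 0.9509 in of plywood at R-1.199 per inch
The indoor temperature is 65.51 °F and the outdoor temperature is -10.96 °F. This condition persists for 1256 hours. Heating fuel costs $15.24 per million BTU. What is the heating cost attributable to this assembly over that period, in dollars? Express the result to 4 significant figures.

109.2 dollars

0.5182/0.8383 = 0.61816
4.11/0.198 = 20.758
0.9509 × 1.199 = 1.1401
R_total = 0.61816 + 20.758 + 1.1401 = 22.516 ft²·°F·h/BTU
Q = 1679 × (65.51 − (-10.96)) / 22.516 = 5702.3 BTU/h
E = 5702.3 × 1256 = 7162100 BTU
Cost = 7162100/10⁶ × 15.24 = $109.15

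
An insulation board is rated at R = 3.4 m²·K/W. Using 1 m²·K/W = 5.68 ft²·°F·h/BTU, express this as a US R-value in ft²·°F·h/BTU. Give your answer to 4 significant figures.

R_US = 3.4 × 5.68 = 19.312

19.31 ft²·°F·h/BTU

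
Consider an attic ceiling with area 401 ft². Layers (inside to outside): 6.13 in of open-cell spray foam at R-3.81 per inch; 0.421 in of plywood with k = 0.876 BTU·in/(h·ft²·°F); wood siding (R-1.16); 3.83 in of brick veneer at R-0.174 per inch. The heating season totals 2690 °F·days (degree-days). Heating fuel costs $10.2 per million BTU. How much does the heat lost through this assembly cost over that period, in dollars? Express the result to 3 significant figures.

10.3 dollars

6.13 × 3.81 = 23.36
0.421/0.876 = 0.4806
3.83 × 0.174 = 0.6664
R_total = 23.36 + 0.4806 + 1.16 + 0.6664 = 25.66 ft²·°F·h/BTU
E = A × HDD × 24 / R = 401 × 2690 × 24 / 25.66 = 1009000 BTU
Cost = 1009000/10⁶ × 10.2 = $10.29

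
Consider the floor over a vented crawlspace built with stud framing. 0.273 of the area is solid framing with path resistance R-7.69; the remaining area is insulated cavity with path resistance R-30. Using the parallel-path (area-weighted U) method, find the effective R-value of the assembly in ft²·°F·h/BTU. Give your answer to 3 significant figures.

16.7 ft²·°F·h/BTU

U_eff = 0.727/30 + 0.273/7.69 = 0.02423 + 0.0355 = 0.05973
R_eff = 1/U_eff = 16.74 ft²·°F·h/BTU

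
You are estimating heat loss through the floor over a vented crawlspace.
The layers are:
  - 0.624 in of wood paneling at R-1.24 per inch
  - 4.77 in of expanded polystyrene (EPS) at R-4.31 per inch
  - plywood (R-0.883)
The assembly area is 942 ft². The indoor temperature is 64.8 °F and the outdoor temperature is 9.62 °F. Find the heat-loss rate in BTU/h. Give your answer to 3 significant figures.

2340 BTU/h

0.624 × 1.24 = 0.7738
4.77 × 4.31 = 20.56
R_total = 0.7738 + 20.56 + 0.883 = 22.22 ft²·°F·h/BTU
Q = A·ΔT/R = 942 × (64.8 − 9.62) / 22.22 = 2340 BTU/h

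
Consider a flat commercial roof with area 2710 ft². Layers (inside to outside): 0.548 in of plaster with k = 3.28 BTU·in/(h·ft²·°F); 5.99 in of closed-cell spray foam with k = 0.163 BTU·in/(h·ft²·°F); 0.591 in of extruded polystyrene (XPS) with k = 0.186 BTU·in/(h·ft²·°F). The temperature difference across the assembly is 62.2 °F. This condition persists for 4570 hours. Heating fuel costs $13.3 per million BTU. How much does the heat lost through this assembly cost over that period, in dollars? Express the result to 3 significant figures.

256 dollars

0.548/3.28 = 0.1671
5.99/0.163 = 36.75
0.591/0.186 = 3.177
R_total = 0.1671 + 36.75 + 3.177 = 40.09 ft²·°F·h/BTU
Q = 2710 × 62.2 / 40.09 = 4204 BTU/h
E = 4204 × 4570 = 19210000 BTU
Cost = 19210000/10⁶ × 13.3 = $255.5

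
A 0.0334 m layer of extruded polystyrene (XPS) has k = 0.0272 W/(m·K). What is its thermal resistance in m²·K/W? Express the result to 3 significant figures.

1.23 m²·K/W

R = L/k = 0.0334/0.0272 = 1.228 m²·K/W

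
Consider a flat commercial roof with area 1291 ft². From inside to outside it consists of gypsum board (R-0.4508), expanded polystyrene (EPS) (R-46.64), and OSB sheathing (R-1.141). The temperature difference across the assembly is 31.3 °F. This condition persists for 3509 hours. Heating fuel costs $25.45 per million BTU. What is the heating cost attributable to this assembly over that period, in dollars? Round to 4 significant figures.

R_total = 0.4508 + 46.64 + 1.141 = 48.232 ft²·°F·h/BTU
Q = 1291 × 31.3 / 48.232 = 837.79 BTU/h
E = 837.79 × 3509 = 2939800 BTU
Cost = 2939800/10⁶ × 25.45 = $74.818

74.82 dollars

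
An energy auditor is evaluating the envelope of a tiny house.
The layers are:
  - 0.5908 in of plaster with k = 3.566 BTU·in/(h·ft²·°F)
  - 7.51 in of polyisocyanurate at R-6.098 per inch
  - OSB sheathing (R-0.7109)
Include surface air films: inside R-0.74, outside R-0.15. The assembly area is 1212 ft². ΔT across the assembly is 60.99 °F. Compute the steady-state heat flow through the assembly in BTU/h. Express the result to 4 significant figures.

0.5908/3.566 = 0.16568
7.51 × 6.098 = 45.796
R_total = 0.74 + 0.16568 + 45.796 + 0.7109 + 0.15 = 47.563 ft²·°F·h/BTU
Q = A·ΔT/R = 1212 × 60.99 / 47.563 = 1554.2 BTU/h

1554 BTU/h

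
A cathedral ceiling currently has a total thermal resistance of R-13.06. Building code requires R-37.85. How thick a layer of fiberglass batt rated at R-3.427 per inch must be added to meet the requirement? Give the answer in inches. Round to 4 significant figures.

7.234 in

ΔR = 37.85 − 13.06 = 24.79 ft²·°F·h/BTU
L = ΔR / (R/in) = 24.79/3.427 = 7.2337 in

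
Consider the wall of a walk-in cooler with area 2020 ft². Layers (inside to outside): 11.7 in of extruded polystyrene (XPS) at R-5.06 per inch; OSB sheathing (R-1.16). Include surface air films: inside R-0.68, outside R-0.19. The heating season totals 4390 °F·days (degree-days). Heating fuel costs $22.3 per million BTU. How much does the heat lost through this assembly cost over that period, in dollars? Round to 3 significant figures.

11.7 × 5.06 = 59.2
R_total = 0.68 + 59.2 + 1.16 + 0.19 = 61.23 ft²·°F·h/BTU
E = A × HDD × 24 / R = 2020 × 4390 × 24 / 61.23 = 3476000 BTU
Cost = 3476000/10⁶ × 22.3 = $77.51

77.5 dollars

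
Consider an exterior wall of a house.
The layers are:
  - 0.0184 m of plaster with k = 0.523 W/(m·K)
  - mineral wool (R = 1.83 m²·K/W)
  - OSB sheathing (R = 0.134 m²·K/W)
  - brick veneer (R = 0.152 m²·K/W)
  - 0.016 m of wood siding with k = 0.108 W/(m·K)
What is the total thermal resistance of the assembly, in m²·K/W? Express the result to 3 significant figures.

0.0184/0.523 = 0.03518
0.016/0.108 = 0.1481
R_total = 0.03518 + 1.83 + 0.134 + 0.152 + 0.1481 = 2.299 m²·K/W

2.30 m²·K/W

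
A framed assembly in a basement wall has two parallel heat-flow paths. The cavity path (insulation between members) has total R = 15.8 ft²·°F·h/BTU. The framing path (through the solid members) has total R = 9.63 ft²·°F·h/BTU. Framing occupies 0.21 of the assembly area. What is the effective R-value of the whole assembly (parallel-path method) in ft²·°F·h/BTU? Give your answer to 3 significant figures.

13.9 ft²·°F·h/BTU

U_eff = 0.79/15.8 + 0.21/9.63 = 0.05 + 0.02181 = 0.07181
R_eff = 1/U_eff = 13.93 ft²·°F·h/BTU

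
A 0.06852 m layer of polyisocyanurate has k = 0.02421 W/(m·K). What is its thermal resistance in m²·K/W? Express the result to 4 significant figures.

2.830 m²·K/W

R = L/k = 0.06852/0.02421 = 2.8302 m²·K/W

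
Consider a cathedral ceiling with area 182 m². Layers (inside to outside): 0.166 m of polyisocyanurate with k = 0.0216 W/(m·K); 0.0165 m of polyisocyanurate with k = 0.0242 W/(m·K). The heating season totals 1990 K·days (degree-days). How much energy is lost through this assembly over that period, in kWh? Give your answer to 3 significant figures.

1040 kWh

0.166/0.0216 = 7.685
0.0165/0.0242 = 0.6818
R_total = 7.685 + 0.6818 = 8.367 m²·K/W
E = A × HDD × 24 / R / 1000 = 182 × 1990 × 24 / 8.367 / 1000 = 1039 kWh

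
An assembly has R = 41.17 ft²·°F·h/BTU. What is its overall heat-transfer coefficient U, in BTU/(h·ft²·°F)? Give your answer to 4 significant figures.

0.02429 BTU/(h·ft²·°F)

U = 1/R = 1/41.17 = 0.02429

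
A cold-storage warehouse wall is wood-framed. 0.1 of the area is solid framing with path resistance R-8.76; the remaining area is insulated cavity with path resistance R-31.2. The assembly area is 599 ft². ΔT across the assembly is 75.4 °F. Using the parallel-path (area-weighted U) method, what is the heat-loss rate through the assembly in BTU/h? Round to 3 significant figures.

U_eff = 0.9/31.2 + 0.1/8.76 = 0.02885 + 0.01142 = 0.04026
R_eff = 1/U_eff = 24.84 ft²·°F·h/BTU
Q = 599 × 75.4 / 24.84 = 1818 BTU/h

1820 BTU/h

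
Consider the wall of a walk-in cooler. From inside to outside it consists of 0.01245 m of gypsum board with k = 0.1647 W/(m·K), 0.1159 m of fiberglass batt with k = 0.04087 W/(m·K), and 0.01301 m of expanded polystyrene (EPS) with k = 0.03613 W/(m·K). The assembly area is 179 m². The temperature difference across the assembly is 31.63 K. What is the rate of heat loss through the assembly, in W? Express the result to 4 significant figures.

0.01245/0.1647 = 0.075592
0.1159/0.04087 = 2.8358
0.01301/0.03613 = 0.36009
R_total = 0.075592 + 2.8358 + 0.36009 = 3.2715 m²·K/W
Q = A·ΔT/R = 179 × 31.63 / 3.2715 = 1730.6 W

1731 W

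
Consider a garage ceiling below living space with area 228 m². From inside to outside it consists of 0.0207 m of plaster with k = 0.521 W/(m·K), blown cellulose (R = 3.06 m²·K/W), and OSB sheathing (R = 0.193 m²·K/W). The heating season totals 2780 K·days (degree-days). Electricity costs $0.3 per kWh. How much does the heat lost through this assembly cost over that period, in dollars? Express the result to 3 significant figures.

0.0207/0.521 = 0.03973
R_total = 0.03973 + 3.06 + 0.193 = 3.293 m²·K/W
E = A × HDD × 24 / R / 1000 = 228 × 2780 × 24 / 3.293 / 1000 = 4620 kWh
Cost = 4620 × 0.3 = $1386

1390 dollars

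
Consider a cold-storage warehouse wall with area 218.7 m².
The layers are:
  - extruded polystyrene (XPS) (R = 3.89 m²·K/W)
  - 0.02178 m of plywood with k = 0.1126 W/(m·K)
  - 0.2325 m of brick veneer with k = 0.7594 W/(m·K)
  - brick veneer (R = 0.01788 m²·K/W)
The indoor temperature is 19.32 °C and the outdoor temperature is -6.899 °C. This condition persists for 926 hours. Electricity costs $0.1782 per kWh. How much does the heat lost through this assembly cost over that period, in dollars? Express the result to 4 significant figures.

214.7 dollars

0.02178/0.1126 = 0.19343
0.2325/0.7594 = 0.30616
R_total = 3.89 + 0.19343 + 0.30616 + 0.01788 = 4.4075 m²·K/W
Q = 218.7 × (19.32 − (-6.899)) / 4.4075 = 1301 W
E = 1301 W × 926 h / 1000 = 1204.7 kWh
Cost = 1204.7 × 0.1782 = $214.68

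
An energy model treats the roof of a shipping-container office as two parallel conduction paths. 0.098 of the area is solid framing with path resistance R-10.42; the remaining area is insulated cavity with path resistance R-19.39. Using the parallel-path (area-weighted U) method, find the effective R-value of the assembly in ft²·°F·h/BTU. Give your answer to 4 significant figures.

17.88 ft²·°F·h/BTU

U_eff = 0.902/19.39 + 0.098/10.42 = 0.046519 + 0.009405 = 0.055924
R_eff = 1/U_eff = 17.881 ft²·°F·h/BTU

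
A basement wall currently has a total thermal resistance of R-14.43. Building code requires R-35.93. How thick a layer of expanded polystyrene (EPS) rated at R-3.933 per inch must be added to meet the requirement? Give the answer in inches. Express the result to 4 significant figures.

ΔR = 35.93 − 14.43 = 21.5 ft²·°F·h/BTU
L = ΔR / (R/in) = 21.5/3.933 = 5.4666 in

5.467 in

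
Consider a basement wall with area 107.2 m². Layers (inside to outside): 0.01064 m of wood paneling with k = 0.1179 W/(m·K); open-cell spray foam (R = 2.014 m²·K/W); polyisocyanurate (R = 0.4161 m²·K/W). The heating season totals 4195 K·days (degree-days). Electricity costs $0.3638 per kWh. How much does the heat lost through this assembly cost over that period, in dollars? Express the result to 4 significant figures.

0.01064/0.1179 = 0.090246
R_total = 0.090246 + 2.014 + 0.4161 = 2.5203 m²·K/W
E = A × HDD × 24 / R / 1000 = 107.2 × 4195 × 24 / 2.5203 / 1000 = 4282.3 kWh
Cost = 4282.3 × 0.3638 = $1557.9

1558 dollars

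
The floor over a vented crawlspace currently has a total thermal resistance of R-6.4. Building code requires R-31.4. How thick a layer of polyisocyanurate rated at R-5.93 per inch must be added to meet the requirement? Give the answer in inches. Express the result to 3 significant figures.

4.22 in

ΔR = 31.4 − 6.4 = 25 ft²·°F·h/BTU
L = ΔR / (R/in) = 25/5.93 = 4.216 in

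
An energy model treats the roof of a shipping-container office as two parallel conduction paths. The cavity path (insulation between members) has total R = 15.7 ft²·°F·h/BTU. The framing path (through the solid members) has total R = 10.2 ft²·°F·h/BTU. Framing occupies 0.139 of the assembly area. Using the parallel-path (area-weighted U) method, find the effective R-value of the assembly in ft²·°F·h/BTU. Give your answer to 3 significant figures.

U_eff = 0.861/15.7 + 0.139/10.2 = 0.05484 + 0.01363 = 0.06847
R_eff = 1/U_eff = 14.61 ft²·°F·h/BTU

14.6 ft²·°F·h/BTU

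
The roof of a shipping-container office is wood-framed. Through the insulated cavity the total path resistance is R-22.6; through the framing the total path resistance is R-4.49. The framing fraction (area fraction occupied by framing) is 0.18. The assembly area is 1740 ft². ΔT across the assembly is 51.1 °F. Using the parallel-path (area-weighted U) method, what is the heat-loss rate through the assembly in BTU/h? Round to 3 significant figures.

U_eff = 0.82/22.6 + 0.18/4.49 = 0.03628 + 0.04009 = 0.07637
R_eff = 1/U_eff = 13.09 ft²·°F·h/BTU
Q = 1740 × 51.1 / 13.09 = 6791 BTU/h

6790 BTU/h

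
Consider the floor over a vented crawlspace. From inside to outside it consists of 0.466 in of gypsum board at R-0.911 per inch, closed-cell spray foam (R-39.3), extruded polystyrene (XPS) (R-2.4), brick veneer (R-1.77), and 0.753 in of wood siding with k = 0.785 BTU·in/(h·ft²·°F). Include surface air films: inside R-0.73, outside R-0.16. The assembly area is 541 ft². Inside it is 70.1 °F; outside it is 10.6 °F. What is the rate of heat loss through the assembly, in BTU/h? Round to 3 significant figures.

0.466 × 0.911 = 0.4245
0.753/0.785 = 0.9592
R_total = 0.73 + 0.4245 + 39.3 + 2.4 + 1.77 + 0.9592 + 0.16 = 45.74 ft²·°F·h/BTU
Q = A·ΔT/R = 541 × (70.1 − 10.6) / 45.74 = 703.7 BTU/h

704 BTU/h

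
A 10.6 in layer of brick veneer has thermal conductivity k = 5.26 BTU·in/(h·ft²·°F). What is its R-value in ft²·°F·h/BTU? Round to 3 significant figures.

2.02 ft²·°F·h/BTU

R = L/k = 10.6/5.26 = 2.015 ft²·°F·h/BTU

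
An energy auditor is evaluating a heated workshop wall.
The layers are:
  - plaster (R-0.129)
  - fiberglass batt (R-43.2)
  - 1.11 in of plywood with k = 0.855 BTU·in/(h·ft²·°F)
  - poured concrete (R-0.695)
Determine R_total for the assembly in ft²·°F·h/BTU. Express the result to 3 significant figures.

45.3 ft²·°F·h/BTU

1.11/0.855 = 1.298
R_total = 0.129 + 43.2 + 1.298 + 0.695 = 45.32 ft²·°F·h/BTU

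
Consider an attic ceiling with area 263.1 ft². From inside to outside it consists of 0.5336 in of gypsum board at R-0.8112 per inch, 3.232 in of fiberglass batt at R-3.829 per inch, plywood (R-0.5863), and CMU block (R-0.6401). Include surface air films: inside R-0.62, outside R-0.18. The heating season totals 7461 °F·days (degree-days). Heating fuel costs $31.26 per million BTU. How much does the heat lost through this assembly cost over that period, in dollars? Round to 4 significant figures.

0.5336 × 0.8112 = 0.43286
3.232 × 3.829 = 12.375
R_total = 0.62 + 0.43286 + 12.375 + 0.5863 + 0.6401 + 0.18 = 14.835 ft²·°F·h/BTU
E = A × HDD × 24 / R = 263.1 × 7461 × 24 / 14.835 = 3175800 BTU
Cost = 3175800/10⁶ × 31.26 = $99.276

99.28 dollars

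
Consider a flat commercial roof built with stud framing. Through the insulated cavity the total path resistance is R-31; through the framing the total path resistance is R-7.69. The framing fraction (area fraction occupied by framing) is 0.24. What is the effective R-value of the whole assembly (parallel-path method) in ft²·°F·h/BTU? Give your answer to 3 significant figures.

17.9 ft²·°F·h/BTU

U_eff = 0.76/31 + 0.24/7.69 = 0.02452 + 0.03121 = 0.05573
R_eff = 1/U_eff = 17.95 ft²·°F·h/BTU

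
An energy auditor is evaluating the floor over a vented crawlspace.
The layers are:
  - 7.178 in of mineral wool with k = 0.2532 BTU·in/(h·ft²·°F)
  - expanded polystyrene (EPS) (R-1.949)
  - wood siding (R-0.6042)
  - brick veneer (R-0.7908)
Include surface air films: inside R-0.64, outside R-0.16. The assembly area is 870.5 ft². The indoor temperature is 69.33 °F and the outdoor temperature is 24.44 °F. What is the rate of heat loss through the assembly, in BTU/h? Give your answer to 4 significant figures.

7.178/0.2532 = 28.349
R_total = 0.64 + 28.349 + 1.949 + 0.6042 + 0.7908 + 0.16 = 32.493 ft²·°F·h/BTU
Q = A·ΔT/R = 870.5 × (69.33 − 24.44) / 32.493 = 1202.6 BTU/h

1203 BTU/h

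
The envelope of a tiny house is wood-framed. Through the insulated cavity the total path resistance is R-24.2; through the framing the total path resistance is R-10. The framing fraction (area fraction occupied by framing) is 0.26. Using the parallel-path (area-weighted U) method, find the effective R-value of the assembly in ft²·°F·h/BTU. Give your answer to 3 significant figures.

17.7 ft²·°F·h/BTU

U_eff = 0.74/24.2 + 0.26/10 = 0.03058 + 0.026 = 0.05658
R_eff = 1/U_eff = 17.67 ft²·°F·h/BTU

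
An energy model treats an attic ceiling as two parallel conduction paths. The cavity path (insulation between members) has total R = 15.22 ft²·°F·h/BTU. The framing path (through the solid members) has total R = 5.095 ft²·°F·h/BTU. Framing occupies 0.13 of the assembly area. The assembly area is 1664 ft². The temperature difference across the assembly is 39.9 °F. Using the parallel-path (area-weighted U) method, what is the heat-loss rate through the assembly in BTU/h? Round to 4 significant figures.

5489 BTU/h

U_eff = 0.87/15.22 + 0.13/5.095 = 0.057162 + 0.025515 = 0.082677
R_eff = 1/U_eff = 12.095 ft²·°F·h/BTU
Q = 1664 × 39.9 / 12.095 = 5489.2 BTU/h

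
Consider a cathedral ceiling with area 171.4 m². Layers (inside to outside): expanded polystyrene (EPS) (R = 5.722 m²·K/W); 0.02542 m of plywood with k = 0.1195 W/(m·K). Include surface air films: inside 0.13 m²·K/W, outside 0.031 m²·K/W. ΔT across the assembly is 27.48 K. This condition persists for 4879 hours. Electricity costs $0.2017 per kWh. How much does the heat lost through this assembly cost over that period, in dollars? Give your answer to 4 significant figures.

760.4 dollars

0.02542/0.1195 = 0.21272
R_total = 0.13 + 5.722 + 0.21272 + 0.031 = 6.0957 m²·K/W
Q = 171.4 × 27.48 / 6.0957 = 772.69 W
E = 772.69 W × 4879 h / 1000 = 3769.9 kWh
Cost = 3769.9 × 0.2017 = $760.4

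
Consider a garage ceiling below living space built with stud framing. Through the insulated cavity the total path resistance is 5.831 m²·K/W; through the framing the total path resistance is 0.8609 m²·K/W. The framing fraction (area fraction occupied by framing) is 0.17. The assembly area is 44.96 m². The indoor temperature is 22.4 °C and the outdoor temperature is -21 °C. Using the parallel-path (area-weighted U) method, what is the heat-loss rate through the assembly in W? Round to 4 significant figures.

663.1 W

U_eff = 0.83/5.831 + 0.17/0.8609 = 0.14234 + 0.19747 = 0.33981
R_eff = 1/U_eff = 2.9428 m²·K/W
Q = 44.96 × (22.4 − (-21)) / 2.9428 = 663.06 W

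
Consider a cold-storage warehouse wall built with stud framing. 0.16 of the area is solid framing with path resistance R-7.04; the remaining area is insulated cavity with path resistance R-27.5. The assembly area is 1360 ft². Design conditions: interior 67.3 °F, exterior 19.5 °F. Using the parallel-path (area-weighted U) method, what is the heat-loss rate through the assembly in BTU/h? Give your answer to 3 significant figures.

U_eff = 0.84/27.5 + 0.16/7.04 = 0.03055 + 0.02273 = 0.05327
R_eff = 1/U_eff = 18.77 ft²·°F·h/BTU
Q = 1360 × (67.3 − 19.5) / 18.77 = 3463 BTU/h

3460 BTU/h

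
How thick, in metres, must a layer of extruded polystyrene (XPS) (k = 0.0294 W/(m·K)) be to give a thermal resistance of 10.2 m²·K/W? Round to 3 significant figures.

0.300 m

L = R·k = 10.2 × 0.0294 = 0.2999 m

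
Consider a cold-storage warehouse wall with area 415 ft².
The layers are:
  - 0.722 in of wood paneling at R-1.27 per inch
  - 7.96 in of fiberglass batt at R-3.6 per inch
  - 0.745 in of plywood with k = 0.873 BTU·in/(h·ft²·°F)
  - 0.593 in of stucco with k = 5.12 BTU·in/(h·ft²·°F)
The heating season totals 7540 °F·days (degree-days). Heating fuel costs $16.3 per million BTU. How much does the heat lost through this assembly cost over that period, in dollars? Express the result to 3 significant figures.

0.722 × 1.27 = 0.9169
7.96 × 3.6 = 28.66
0.745/0.873 = 0.8534
0.593/5.12 = 0.1158
R_total = 0.9169 + 28.66 + 0.8534 + 0.1158 = 30.54 ft²·°F·h/BTU
E = A × HDD × 24 / R = 415 × 7540 × 24 / 30.54 = 2459000 BTU
Cost = 2459000/10⁶ × 16.3 = $40.08

40.1 dollars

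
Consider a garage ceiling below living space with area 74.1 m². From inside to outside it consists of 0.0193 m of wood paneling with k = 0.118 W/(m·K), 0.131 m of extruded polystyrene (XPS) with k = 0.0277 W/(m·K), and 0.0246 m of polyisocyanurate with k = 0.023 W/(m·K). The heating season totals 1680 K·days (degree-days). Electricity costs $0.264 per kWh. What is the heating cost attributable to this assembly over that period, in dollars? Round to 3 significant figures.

132 dollars

0.0193/0.118 = 0.1636
0.131/0.0277 = 4.729
0.0246/0.023 = 1.07
R_total = 0.1636 + 4.729 + 1.07 = 5.962 m²·K/W
E = A × HDD × 24 / R / 1000 = 74.1 × 1680 × 24 / 5.962 / 1000 = 501.1 kWh
Cost = 501.1 × 0.264 = $132.3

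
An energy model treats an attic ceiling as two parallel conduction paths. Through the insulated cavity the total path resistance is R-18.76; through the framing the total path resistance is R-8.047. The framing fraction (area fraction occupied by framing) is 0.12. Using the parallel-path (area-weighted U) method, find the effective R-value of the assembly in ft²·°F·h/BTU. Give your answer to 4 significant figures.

U_eff = 0.88/18.76 + 0.12/8.047 = 0.046908 + 0.014912 = 0.061821
R_eff = 1/U_eff = 16.176 ft²·°F·h/BTU

16.18 ft²·°F·h/BTU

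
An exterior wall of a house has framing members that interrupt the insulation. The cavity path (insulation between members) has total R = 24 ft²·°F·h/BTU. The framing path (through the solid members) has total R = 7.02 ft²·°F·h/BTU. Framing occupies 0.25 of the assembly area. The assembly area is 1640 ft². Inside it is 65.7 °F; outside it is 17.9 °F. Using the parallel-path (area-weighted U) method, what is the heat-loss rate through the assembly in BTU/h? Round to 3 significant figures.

5240 BTU/h

U_eff = 0.75/24 + 0.25/7.02 = 0.03125 + 0.03561 = 0.06686
R_eff = 1/U_eff = 14.96 ft²·°F·h/BTU
Q = 1640 × (65.7 − 17.9) / 14.96 = 5241 BTU/h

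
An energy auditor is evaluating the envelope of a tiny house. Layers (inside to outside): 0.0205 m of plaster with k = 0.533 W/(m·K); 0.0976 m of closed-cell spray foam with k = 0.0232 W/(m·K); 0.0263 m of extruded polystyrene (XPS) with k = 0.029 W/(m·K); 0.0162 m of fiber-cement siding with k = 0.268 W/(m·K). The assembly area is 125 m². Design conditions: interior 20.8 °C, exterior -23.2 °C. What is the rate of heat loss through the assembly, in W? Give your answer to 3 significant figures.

1060 W

0.0205/0.533 = 0.03846
0.0976/0.0232 = 4.207
0.0263/0.029 = 0.9069
0.0162/0.268 = 0.06045
R_total = 0.03846 + 4.207 + 0.9069 + 0.06045 = 5.213 m²·K/W
Q = A·ΔT/R = 125 × (20.8 − (-23.2)) / 5.213 = 1055 W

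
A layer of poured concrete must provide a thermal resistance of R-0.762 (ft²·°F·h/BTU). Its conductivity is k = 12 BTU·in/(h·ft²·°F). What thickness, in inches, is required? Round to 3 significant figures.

9.14 in

L = R × k = 0.762 × 12 = 9.144 in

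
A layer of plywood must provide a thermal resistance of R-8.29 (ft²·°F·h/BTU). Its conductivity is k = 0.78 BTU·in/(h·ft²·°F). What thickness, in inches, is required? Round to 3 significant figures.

6.47 in

L = R × k = 8.29 × 0.78 = 6.466 in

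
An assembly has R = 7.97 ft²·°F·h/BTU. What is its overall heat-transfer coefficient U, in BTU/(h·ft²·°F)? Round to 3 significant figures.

U = 1/R = 1/7.97 = 0.1255

0.125 BTU/(h·ft²·°F)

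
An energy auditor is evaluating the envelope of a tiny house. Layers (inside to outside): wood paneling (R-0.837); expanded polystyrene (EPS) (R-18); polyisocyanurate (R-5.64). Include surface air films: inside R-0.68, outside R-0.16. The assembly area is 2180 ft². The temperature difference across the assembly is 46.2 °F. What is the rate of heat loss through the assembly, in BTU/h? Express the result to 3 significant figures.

R_total = 0.68 + 0.837 + 18 + 5.64 + 0.16 = 25.32 ft²·°F·h/BTU
Q = A·ΔT/R = 2180 × 46.2 / 25.32 = 3978 BTU/h

3980 BTU/h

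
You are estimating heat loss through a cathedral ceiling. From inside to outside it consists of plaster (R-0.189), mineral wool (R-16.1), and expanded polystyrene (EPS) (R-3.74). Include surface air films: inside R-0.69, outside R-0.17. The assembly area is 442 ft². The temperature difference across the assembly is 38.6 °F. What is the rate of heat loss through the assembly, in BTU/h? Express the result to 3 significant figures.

R_total = 0.69 + 0.189 + 16.1 + 3.74 + 0.17 = 20.89 ft²·°F·h/BTU
Q = A·ΔT/R = 442 × 38.6 / 20.89 = 816.8 BTU/h

817 BTU/h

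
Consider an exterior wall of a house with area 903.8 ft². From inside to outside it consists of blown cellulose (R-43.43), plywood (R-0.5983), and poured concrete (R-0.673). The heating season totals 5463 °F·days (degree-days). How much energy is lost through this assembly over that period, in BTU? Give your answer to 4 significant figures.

2651000 BTU

R_total = 43.43 + 0.5983 + 0.673 = 44.701 ft²·°F·h/BTU
E = A × HDD × 24 / R = 903.8 × 5463 × 24 / 44.701 = 2650900 BTU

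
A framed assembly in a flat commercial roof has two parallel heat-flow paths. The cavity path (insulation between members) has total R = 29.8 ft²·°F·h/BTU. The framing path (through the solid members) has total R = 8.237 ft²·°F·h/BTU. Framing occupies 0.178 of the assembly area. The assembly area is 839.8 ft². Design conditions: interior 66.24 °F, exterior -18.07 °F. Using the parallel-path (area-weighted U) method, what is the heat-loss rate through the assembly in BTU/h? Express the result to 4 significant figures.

3483 BTU/h

U_eff = 0.822/29.8 + 0.178/8.237 = 0.027584 + 0.02161 = 0.049194
R_eff = 1/U_eff = 20.328 ft²·°F·h/BTU
Q = 839.8 × (66.24 − (-18.07)) / 20.328 = 3483.1 BTU/h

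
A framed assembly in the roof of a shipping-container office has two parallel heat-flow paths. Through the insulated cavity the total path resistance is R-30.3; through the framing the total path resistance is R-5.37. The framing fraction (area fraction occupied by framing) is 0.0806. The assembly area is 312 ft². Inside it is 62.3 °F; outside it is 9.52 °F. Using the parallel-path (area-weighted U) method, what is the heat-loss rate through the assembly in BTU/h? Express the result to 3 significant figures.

747 BTU/h

U_eff = 0.9194/30.3 + 0.0806/5.37 = 0.03034 + 0.01501 = 0.04535
R_eff = 1/U_eff = 22.05 ft²·°F·h/BTU
Q = 312 × (62.3 − 9.52) / 22.05 = 746.8 BTU/h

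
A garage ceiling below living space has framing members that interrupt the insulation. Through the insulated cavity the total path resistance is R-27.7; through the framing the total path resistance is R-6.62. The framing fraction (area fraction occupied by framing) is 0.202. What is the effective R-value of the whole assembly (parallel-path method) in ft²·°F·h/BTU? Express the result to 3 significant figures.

U_eff = 0.798/27.7 + 0.202/6.62 = 0.02881 + 0.03051 = 0.05932
R_eff = 1/U_eff = 16.86 ft²·°F·h/BTU

16.9 ft²·°F·h/BTU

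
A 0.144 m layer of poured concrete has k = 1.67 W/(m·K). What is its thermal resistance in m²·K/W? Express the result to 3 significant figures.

R = L/k = 0.144/1.67 = 0.08623 m²·K/W

0.0862 m²·K/W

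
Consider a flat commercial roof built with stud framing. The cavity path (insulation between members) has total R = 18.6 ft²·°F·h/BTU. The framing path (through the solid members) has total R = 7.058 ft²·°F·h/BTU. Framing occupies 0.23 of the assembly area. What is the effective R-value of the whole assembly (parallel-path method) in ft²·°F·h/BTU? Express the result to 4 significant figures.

U_eff = 0.77/18.6 + 0.23/7.058 = 0.041398 + 0.032587 = 0.073985
R_eff = 1/U_eff = 13.516 ft²·°F·h/BTU

13.52 ft²·°F·h/BTU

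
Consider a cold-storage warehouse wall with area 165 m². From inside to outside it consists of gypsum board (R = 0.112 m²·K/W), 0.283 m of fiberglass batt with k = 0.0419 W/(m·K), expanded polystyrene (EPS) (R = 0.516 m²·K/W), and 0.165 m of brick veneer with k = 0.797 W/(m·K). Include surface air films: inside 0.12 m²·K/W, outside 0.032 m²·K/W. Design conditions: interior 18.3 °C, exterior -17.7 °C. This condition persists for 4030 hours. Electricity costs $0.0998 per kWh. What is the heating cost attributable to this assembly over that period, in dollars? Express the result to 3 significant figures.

309 dollars

0.283/0.0419 = 6.754
0.165/0.797 = 0.207
R_total = 0.12 + 0.112 + 6.754 + 0.516 + 0.207 + 0.032 = 7.741 m²·K/W
Q = 165 × (18.3 − (-17.7)) / 7.741 = 767.3 W
E = 767.3 W × 4030 h / 1000 = 3092 kWh
Cost = 3092 × 0.0998 = $308.6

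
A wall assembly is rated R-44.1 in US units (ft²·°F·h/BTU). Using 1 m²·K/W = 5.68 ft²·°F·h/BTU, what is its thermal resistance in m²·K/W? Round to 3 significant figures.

R_SI = 44.1/5.68 = 7.764

7.76 m²·K/W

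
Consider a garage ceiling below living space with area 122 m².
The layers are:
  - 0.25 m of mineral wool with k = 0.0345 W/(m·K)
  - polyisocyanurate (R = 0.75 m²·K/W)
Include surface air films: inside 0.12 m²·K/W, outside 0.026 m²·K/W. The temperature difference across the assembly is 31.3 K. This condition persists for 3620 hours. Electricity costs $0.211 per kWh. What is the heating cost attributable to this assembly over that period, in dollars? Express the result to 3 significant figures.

0.25/0.0345 = 7.246
R_total = 0.12 + 7.246 + 0.75 + 0.026 = 8.142 m²·K/W
Q = 122 × 31.3 / 8.142 = 469 W
E = 469 W × 3620 h / 1000 = 1698 kWh
Cost = 1698 × 0.211 = $358.2

358 dollars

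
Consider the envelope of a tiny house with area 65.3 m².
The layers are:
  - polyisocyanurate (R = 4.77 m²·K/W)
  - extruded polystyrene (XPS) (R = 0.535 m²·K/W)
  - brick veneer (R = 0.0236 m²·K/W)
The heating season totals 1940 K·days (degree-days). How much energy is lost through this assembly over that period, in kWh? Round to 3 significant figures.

571 kWh

R_total = 4.77 + 0.535 + 0.0236 = 5.329 m²·K/W
E = A × HDD × 24 / R / 1000 = 65.3 × 1940 × 24 / 5.329 / 1000 = 570.6 kWh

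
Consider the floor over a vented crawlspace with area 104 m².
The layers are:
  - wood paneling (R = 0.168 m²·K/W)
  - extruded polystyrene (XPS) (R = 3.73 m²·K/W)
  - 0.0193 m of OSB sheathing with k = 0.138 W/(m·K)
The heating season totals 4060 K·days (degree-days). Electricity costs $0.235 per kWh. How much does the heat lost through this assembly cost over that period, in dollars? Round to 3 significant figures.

0.0193/0.138 = 0.1399
R_total = 0.168 + 3.73 + 0.1399 = 4.038 m²·K/W
E = A × HDD × 24 / R / 1000 = 104 × 4060 × 24 / 4.038 / 1000 = 2510 kWh
Cost = 2510 × 0.235 = $589.8

590 dollars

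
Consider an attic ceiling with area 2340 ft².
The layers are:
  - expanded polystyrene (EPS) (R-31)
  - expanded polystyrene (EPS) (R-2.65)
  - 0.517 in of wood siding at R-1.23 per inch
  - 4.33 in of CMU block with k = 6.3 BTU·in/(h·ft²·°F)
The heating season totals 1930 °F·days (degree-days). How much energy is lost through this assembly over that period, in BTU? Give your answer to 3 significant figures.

0.517 × 1.23 = 0.6359
4.33/6.3 = 0.6873
R_total = 31 + 2.65 + 0.6359 + 0.6873 = 34.97 ft²·°F·h/BTU
E = A × HDD × 24 / R = 2340 × 1930 × 24 / 34.97 = 3099000 BTU

3100000 BTU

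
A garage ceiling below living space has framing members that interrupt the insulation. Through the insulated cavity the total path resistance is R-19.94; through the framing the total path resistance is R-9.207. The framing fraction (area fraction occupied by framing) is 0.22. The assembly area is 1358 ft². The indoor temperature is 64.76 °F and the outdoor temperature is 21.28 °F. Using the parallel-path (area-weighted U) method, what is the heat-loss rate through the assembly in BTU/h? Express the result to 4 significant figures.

U_eff = 0.78/19.94 + 0.22/9.207 = 0.039117 + 0.023895 = 0.063012
R_eff = 1/U_eff = 15.87 ft²·°F·h/BTU
Q = 1358 × (64.76 − 21.28) / 15.87 = 3720.6 BTU/h

3721 BTU/h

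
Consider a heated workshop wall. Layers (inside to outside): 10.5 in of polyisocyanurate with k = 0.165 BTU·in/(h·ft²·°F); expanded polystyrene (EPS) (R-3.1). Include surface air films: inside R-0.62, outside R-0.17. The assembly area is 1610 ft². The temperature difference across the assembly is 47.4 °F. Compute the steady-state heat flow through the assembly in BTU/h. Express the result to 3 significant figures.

10.5/0.165 = 63.64
R_total = 0.62 + 63.64 + 3.1 + 0.17 = 67.53 ft²·°F·h/BTU
Q = A·ΔT/R = 1610 × 47.4 / 67.53 = 1130 BTU/h

1130 BTU/h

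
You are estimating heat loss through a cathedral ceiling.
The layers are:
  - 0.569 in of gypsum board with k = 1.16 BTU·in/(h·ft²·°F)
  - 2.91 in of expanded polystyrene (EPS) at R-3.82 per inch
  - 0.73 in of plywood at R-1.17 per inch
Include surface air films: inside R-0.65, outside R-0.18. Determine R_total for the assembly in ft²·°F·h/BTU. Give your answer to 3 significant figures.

0.569/1.16 = 0.4905
2.91 × 3.82 = 11.12
0.73 × 1.17 = 0.8541
R_total = 0.65 + 0.4905 + 11.12 + 0.8541 + 0.18 = 13.29 ft²·°F·h/BTU

13.3 ft²·°F·h/BTU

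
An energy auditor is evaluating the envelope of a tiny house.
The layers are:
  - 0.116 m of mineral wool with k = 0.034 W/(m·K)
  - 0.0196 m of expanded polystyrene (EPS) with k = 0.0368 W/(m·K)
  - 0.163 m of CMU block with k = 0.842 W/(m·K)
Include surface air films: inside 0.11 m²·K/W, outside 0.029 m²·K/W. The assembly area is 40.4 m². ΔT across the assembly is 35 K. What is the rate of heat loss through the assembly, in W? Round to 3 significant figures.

0.116/0.034 = 3.412
0.0196/0.0368 = 0.5326
0.163/0.842 = 0.1936
R_total = 0.11 + 3.412 + 0.5326 + 0.1936 + 0.029 = 4.277 m²·K/W
Q = A·ΔT/R = 40.4 × 35 / 4.277 = 330.6 W

331 W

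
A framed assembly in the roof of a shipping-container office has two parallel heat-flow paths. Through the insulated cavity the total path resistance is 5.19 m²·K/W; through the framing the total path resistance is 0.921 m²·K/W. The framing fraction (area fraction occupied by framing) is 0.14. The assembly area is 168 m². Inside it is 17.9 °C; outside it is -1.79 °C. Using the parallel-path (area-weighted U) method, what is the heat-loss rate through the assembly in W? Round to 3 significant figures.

U_eff = 0.86/5.19 + 0.14/0.921 = 0.1657 + 0.152 = 0.3177
R_eff = 1/U_eff = 3.148 m²·K/W
Q = 168 × (17.9 − (-1.79)) / 3.148 = 1051 W

1050 W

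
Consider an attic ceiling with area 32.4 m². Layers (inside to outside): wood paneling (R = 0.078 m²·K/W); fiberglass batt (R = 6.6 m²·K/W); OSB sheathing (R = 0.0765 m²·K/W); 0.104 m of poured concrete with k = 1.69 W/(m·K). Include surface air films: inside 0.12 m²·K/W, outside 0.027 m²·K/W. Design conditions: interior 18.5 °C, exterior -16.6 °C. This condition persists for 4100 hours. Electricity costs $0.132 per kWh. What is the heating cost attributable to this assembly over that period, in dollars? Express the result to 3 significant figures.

88.4 dollars

0.104/1.69 = 0.06154
R_total = 0.12 + 0.078 + 6.6 + 0.0765 + 0.06154 + 0.027 = 6.963 m²·K/W
Q = 32.4 × (18.5 − (-16.6)) / 6.963 = 163.3 W
E = 163.3 W × 4100 h / 1000 = 669.6 kWh
Cost = 669.6 × 0.132 = $88.39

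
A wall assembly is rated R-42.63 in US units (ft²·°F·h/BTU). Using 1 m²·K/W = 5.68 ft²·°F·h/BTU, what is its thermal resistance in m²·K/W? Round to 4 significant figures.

7.505 m²·K/W

R_SI = 42.63/5.68 = 7.5053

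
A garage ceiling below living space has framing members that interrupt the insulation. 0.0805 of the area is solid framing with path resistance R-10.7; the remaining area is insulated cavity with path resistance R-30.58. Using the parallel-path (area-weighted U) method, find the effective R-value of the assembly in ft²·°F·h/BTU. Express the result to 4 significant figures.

26.60 ft²·°F·h/BTU

U_eff = 0.9195/30.58 + 0.0805/10.7 = 0.030069 + 0.0075234 = 0.037592
R_eff = 1/U_eff = 26.601 ft²·°F·h/BTU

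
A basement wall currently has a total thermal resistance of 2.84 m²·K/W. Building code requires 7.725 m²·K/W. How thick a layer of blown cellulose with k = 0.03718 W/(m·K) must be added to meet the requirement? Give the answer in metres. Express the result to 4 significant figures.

0.1816 m

ΔR = 7.725 − 2.84 = 4.885 m²·K/W
L = ΔR × k = 4.885 × 0.03718 = 0.18162 m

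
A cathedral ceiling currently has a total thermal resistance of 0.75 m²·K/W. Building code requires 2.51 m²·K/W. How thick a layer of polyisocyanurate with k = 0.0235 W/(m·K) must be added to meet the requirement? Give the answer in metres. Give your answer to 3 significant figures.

ΔR = 2.51 − 0.75 = 1.76 m²·K/W
L = ΔR × k = 1.76 × 0.0235 = 0.04136 m

0.0414 m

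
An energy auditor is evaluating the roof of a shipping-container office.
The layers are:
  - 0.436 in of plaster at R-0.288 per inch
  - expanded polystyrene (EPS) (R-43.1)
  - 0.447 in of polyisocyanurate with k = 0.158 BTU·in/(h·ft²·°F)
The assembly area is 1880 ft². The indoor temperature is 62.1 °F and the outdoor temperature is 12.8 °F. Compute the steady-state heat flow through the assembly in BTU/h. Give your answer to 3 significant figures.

2010 BTU/h

0.436 × 0.288 = 0.1256
0.447/0.158 = 2.829
R_total = 0.1256 + 43.1 + 2.829 = 46.05 ft²·°F·h/BTU
Q = A·ΔT/R = 1880 × (62.1 − 12.8) / 46.05 = 2012 BTU/h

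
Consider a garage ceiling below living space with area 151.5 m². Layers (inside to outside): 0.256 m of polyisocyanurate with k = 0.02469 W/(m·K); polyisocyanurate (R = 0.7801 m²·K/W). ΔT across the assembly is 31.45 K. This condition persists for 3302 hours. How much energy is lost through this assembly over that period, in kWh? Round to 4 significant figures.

0.256/0.02469 = 10.369
R_total = 10.369 + 0.7801 = 11.149 m²·K/W
Q = 151.5 × 31.45 / 11.149 = 427.38 W
E = 427.38 W × 3302 h / 1000 = 1411.2 kWh

1411 kWh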